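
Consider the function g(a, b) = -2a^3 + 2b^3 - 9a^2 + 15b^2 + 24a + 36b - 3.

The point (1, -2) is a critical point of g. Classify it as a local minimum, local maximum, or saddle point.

saddle point

The mixed partial ∂²g/∂a∂b is 0, so the Hessian at any point is diag(g_aa, g_bb) = diag(-6(2a + 3), 6(2b + 5)).
At (1, -2): H = diag(-30, 6).
The eigenvalues have opposite signs, so H is indefinite: a saddle point.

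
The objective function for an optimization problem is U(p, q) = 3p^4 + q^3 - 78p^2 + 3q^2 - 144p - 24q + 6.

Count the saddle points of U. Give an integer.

U separates as a function of p plus a function of q, so ∇U=0 decouples.
∂U/∂p = 12(p - 4)(p + 1)(p + 3) = 0 at p ∈ {-3, -1, 4}; ∂U/∂q = 3(q - 2)(q + 4) = 0 at q ∈ {-4, 2}.
The Hessian is diagonal: diag(U_pp, U_qq). Second derivatives: U_pp(-3)=168, U_pp(-1)=-120, U_pp(4)=420; U_qq(-4)=-18, U_qq(2)=18.
Saddle points occur where the two diagonal entries have opposite signs: (-3, -4), (-1, 2), (4, -4). Count: 3.

3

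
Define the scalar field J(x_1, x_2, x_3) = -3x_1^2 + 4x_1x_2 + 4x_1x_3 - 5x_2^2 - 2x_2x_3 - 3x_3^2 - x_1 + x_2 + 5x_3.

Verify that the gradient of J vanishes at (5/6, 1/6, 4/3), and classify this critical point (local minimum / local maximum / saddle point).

∇J = (-6x_1 + 4x_2 + 4x_3 - 1, 4x_1 - 10x_2 - 2x_3 + 1, 4x_1 - 2x_2 - 6x_3 + 5); substituting (5/6, 1/6, 4/3) gives ∇J = (0, 0, 0), so (5/6, 1/6, 4/3) is indeed a critical point.
The Hessian is constant: H = [[-6, 4, 4], [4, -10, -2], [4, -2, -6]].
Leading principal minors: Δ₁ = -6, Δ₂ = 44, Δ₃ = -144.
The minors alternate sign starting negative (−, +, −), so H is negative definite: a local maximum.

local maximum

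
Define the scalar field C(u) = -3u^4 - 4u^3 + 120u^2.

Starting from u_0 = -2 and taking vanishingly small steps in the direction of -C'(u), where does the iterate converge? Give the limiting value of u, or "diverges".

0

C'(u) = -12u(u - 4)(u + 5), so C'(-2) = -432.
Gradient descent moves in the -C' direction, i.e. u is increasing.
The nearest critical point in that direction is u = 0, where C'' = 240 > 0 (a local minimum). The iterate converges there.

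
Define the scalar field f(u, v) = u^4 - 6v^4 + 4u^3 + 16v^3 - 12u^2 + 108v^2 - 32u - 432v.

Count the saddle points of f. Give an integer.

f separates as a function of u plus a function of v, so ∇f=0 decouples.
∂f/∂u = 4(u - 2)(u + 1)(u + 4) = 0 at u ∈ {-4, -1, 2}; ∂f/∂v = -24(v - 3)(v - 2)(v + 3) = 0 at v ∈ {-3, 2, 3}.
The Hessian is diagonal: diag(f_uu, f_vv). Second derivatives: f_uu(-4)=72, f_uu(-1)=-36, f_uu(2)=72; f_vv(-3)=-720, f_vv(2)=120, f_vv(3)=-144.
Saddle points occur where the two diagonal entries have opposite signs: (-4, -3), (-4, 3), (-1, 2), (2, -3), (2, 3). Count: 5.

5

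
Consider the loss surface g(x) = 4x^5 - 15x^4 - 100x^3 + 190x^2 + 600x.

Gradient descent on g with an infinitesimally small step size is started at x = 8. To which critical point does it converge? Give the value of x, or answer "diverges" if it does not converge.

5

g'(x) = 20(x - 5)(x - 2)(x + 1)(x + 3), so g'(8) = 35640.
Gradient descent moves in the -g' direction, i.e. x is decreasing.
The nearest critical point in that direction is x = 5, where g'' = 2880 > 0 (a local minimum). The iterate converges there.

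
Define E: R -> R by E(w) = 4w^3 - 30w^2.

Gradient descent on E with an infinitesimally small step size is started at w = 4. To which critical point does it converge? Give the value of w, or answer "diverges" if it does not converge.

E'(w) = 12w(w - 5), so E'(4) = -48.
Gradient descent moves in the -E' direction, i.e. w is increasing.
The nearest critical point in that direction is w = 5, where E'' = 60 > 0 (a local minimum). The iterate converges there.

5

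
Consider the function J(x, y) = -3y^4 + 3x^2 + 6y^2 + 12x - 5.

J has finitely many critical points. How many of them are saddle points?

2

J separates as a function of x plus a function of y, so ∇J=0 decouples.
∂J/∂x = 6(x + 2) = 0 at x ∈ {-2}; ∂J/∂y = -12y(y - 1)(y + 1) = 0 at y ∈ {-1, 0, 1}.
The Hessian is diagonal: diag(J_xx, J_yy). Second derivatives: J_xx(-2)=6; J_yy(-1)=-24, J_yy(0)=12, J_yy(1)=-24.
Saddle points occur where the two diagonal entries have opposite signs: (-2, -1), (-2, 1). Count: 2.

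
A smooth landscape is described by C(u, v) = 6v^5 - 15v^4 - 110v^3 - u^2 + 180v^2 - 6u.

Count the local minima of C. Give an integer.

C separates as a function of u plus a function of v, so ∇C=0 decouples.
∂C/∂u = -2(u + 3) = 0 at u ∈ {-3}; ∂C/∂v = 30v(v - 4)(v - 1)(v + 3) = 0 at v ∈ {-3, 0, 1, 4}.
The Hessian is diagonal: diag(C_uu, C_vv). Second derivatives: C_uu(-3)=-2; C_vv(-3)=-2520, C_vv(0)=360, C_vv(1)=-360, C_vv(4)=2520.
Local minima occur where both diagonal entries positive: none. Count: 0.

0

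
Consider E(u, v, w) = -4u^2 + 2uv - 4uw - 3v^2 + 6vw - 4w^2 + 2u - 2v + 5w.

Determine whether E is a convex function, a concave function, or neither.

concave

E is quadratic, so its Hessian is the constant matrix H = [[-8, 2, -4], [2, -6, 6], [-4, 6, -8]].
Leading principal minors: -8, 44, -64.
Signs alternate −, +, − ⇒ H ≺ 0 ⇒ concave.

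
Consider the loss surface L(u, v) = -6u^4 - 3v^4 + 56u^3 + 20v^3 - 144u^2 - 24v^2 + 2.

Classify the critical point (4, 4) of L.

local maximum

The mixed partial ∂²L/∂u∂v is 0, so the Hessian at any point is diag(L_uu, L_vv) = diag(24(-3u^2 + 14u - 12), 12(-3v^2 + 10v - 4)).
At (4, 4): H = diag(-96, -144).
Both eigenvalues are negative, so H is negative definite: a local maximum.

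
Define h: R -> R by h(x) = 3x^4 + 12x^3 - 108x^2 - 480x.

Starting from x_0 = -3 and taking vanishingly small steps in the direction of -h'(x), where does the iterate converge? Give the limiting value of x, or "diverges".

-5

h'(x) = 12(x - 4)(x + 2)(x + 5), so h'(-3) = 168.
Gradient descent moves in the -h' direction, i.e. x is decreasing.
The nearest critical point in that direction is x = -5, where h'' = 324 > 0 (a local minimum). The iterate converges there.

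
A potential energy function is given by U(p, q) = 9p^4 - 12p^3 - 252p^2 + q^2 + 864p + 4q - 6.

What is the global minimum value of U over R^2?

U(p,q) separates as A(p) + B(q) − 6, so its minimum is min A + min B − 6.
A'(p) = 36(p - 3)(p - 2)(p + 4) vanishes at p ∈ {-4, 2, 3}; B'(q) = 2q + 4 vanishes at q ∈ {-2}.
Local minima of A (where A''>0): A(-4)=-4416, A(3)=729. Local minima of B: B(-2)=-4.
So the global minimum of U is A(-4) + B(-2) − 6 = -4416 − 4 − 6 = -4426, attained at (-4, -2).

-4426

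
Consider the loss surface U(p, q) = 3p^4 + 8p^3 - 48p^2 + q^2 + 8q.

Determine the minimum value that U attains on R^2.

-528

U(p,q) separates as A(p) + B(q), so its minimum is min A + min B.
A'(p) = 12p(p - 2)(p + 4) vanishes at p ∈ {-4, 0, 2}; B'(q) = 2q + 8 vanishes at q ∈ {-4}.
Local minima of A (where A''>0): A(-4)=-512, A(2)=-80. Local minima of B: B(-4)=-16.
So the global minimum of U is A(-4) + B(-4) = -512 − 16 = -528, attained at (-4, -4).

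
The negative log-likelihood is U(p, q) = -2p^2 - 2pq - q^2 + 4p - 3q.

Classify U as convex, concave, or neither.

concave

U is quadratic, so its Hessian is the constant matrix H = [[-4, -2], [-2, -2]].
det(H) = 4, tr(H) = -6.
det(H) > 0 and tr(H) < 0, so H is negative definite everywhere: concave.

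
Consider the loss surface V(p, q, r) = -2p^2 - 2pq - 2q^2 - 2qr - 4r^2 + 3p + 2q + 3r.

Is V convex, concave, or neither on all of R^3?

concave

V is quadratic, so its Hessian is the constant matrix H = [[-4, -2, 0], [-2, -4, -2], [0, -2, -8]].
Leading principal minors: -4, 12, -80.
Signs alternate −, +, − ⇒ H ≺ 0 ⇒ concave.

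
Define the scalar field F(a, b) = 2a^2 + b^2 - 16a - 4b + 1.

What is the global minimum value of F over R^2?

F(a,b) separates as P(a) + Q(b) + 1, so its minimum is min P + min Q + 1.
P'(a) = 4a - 16 vanishes at a ∈ {4}; Q'(b) = 2b - 4 vanishes at b ∈ {2}.
Local minima of P (where P''>0): P(4)=-32. Local minima of Q: Q(2)=-4.
So the global minimum of F is P(4) + Q(2) + 1 = -32 − 4 + 1 = -35, attained at (4, 2).

-35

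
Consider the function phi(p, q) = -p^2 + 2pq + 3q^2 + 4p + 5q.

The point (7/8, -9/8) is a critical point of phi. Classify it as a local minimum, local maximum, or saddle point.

saddle point

The Hessian of phi is constant: H = [[-2, 2], [2, 6]].
det(H) = (-2)·6 − 2² = -16.
Since det(H) < 0, H is indefinite and the critical point is a saddle point.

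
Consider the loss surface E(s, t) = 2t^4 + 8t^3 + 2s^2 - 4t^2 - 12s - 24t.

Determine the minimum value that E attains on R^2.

E(s,t) separates as P(s) + Q(t), so its minimum is min P + min Q.
P'(s) = 4s - 12 vanishes at s ∈ {3}; Q'(t) = 8(t - 1)(t + 1)(t + 3) vanishes at t ∈ {-3, -1, 1}.
Local minima of P (where P''>0): P(3)=-18. Local minima of Q: Q(-3)=-18, Q(1)=-18.
So the global minimum of E is P(3) + Q(-3) = -18 − 18 = -36, attained at (3, -3).

-36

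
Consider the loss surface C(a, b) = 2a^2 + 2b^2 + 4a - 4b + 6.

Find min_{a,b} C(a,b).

C(a,b) separates as P(a) + Q(b) + 6, so its minimum is min P + min Q + 6.
P'(a) = 4a + 4 vanishes at a ∈ {-1}; Q'(b) = 4b - 4 vanishes at b ∈ {1}.
Local minima of P (where P''>0): P(-1)=-2. Local minima of Q: Q(1)=-2.
So the global minimum of C is P(-1) + Q(1) + 6 = -2 − 2 + 6 = 2, attained at (-1, 1).

2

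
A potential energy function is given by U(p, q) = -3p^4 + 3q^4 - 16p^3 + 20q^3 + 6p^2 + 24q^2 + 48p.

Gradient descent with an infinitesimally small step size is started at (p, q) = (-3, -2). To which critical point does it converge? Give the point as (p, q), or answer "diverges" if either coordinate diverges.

(-1, -4)

U is separable, so gradient descent decouples: p follows -∂U/∂p, q follows -∂U/∂q.
∂U/∂p = -12(p - 1)(p + 1)(p + 4); at p=-3 this is -96, so p increases.
∂U/∂q = 12q(q + 1)(q + 4); at q=-2 this is 48, so q decreases.
p converges to its nearest critical value -1 (a local min of the p-part); q converges to -4. The iterate converges to (-1, -4).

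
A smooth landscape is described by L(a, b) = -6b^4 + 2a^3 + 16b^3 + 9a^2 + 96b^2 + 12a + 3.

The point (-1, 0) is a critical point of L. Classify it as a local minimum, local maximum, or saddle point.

The mixed partial ∂²L/∂a∂b is 0, so the Hessian at any point is diag(L_aa, L_bb) = diag(6(2a + 3), 24(-3b^2 + 4b + 8)).
At (-1, 0): H = diag(6, 192).
Both eigenvalues are positive, so H is positive definite: a local minimum.

local minimum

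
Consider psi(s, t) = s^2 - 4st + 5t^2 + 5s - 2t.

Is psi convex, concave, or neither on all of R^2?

psi is quadratic, so its Hessian is the constant matrix H = [[2, -4], [-4, 10]].
det(H) = 4, tr(H) = 12.
det(H) > 0 and tr(H) > 0, so H is positive definite everywhere: convex.

convex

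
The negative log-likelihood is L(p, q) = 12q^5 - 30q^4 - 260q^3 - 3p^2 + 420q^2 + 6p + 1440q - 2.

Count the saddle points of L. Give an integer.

L separates as a function of p plus a function of q, so ∇L=0 decouples.
∂L/∂p = -6(p - 1) = 0 at p ∈ {1}; ∂L/∂q = 60(q - 4)(q - 2)(q + 1)(q + 3) = 0 at q ∈ {-3, -1, 2, 4}.
The Hessian is diagonal: diag(L_pp, L_qq). Second derivatives: L_pp(1)=-6; L_qq(-3)=-4200, L_qq(-1)=1800, L_qq(2)=-1800, L_qq(4)=4200.
Saddle points occur where the two diagonal entries have opposite signs: (1, -1), (1, 4). Count: 2.

2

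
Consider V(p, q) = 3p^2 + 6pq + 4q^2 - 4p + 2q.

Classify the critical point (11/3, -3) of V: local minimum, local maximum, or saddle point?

The Hessian of V is constant: H = [[6, 6], [6, 8]].
det(H) = 6·8 − 6² = 12.
det(H) > 0 and tr(H) = 14 > 0, so H is positive definite and the point is a local minimum.

local minimum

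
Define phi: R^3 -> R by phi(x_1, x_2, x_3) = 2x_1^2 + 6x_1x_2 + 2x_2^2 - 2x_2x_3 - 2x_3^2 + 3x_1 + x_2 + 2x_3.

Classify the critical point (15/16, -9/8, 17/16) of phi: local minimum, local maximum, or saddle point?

The Hessian is constant: H = [[4, 6, 0], [6, 4, -2], [0, -2, -4]].
Leading principal minors: Δ₁ = 4, Δ₂ = -20, Δ₃ = 64.
The minors fit neither the all-positive nor the alternating-sign pattern, so H is indefinite: a saddle point.

saddle point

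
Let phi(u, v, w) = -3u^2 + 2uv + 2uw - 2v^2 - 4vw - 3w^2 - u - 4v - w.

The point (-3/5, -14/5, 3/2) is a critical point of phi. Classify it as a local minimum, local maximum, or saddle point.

The Hessian is constant: H = [[-6, 2, 2], [2, -4, -4], [2, -4, -6]].
Leading principal minors: Δ₁ = -6, Δ₂ = 20, Δ₃ = -40.
The minors alternate sign starting negative (−, +, −), so H is negative definite: a local maximum.

local maximum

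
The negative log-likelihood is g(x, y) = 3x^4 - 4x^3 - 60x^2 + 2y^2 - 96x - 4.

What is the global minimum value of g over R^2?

g(x,y) separates as P(x) + Q(y) − 4, so its minimum is min P + min Q − 4.
P'(x) = 12(x - 4)(x + 1)(x + 2) vanishes at x ∈ {-2, -1, 4}; Q'(y) = 4y vanishes at y ∈ {0}.
Local minima of P (where P''>0): P(-2)=32, P(4)=-832. Local minima of Q: Q(0)=0.
So the global minimum of g is P(4) + Q(0) − 4 = -832 + 0 − 4 = -836, attained at (4, 0).

-836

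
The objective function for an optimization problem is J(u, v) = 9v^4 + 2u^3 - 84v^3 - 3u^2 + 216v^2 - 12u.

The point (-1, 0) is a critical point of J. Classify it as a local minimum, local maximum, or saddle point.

saddle point

The mixed partial ∂²J/∂u∂v is 0, so the Hessian at any point is diag(J_uu, J_vv) = diag(6(2u - 1), 36(3v^2 - 14v + 12)).
At (-1, 0): H = diag(-18, 432).
The eigenvalues have opposite signs, so H is indefinite: a saddle point.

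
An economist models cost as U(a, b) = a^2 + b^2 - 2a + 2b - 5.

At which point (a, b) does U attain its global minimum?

U(a,b) separates as P(a) + Q(b) − 5, so its minimum is min P + min Q − 5.
P'(a) = 2a - 2 vanishes at a ∈ {1}; Q'(b) = 2b + 2 vanishes at b ∈ {-1}.
Local minima of P (where P''>0): P(1)=-1. Local minima of Q: Q(-1)=-1.
So the global minimum of U is P(1) + Q(-1) − 5 = -1 − 1 − 5 = -7, attained at (1, -1).

(1, -1)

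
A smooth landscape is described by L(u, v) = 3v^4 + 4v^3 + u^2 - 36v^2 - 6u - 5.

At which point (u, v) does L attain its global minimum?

(3, -3)

L(u,v) separates as P(u) + Q(v) − 5, so its minimum is min P + min Q − 5.
P'(u) = 2u - 6 vanishes at u ∈ {3}; Q'(v) = 12v(v - 2)(v + 3) vanishes at v ∈ {-3, 0, 2}.
Local minima of P (where P''>0): P(3)=-9. Local minima of Q: Q(-3)=-189, Q(2)=-64.
So the global minimum of L is P(3) + Q(-3) − 5 = -9 − 189 − 5 = -203, attained at (3, -3).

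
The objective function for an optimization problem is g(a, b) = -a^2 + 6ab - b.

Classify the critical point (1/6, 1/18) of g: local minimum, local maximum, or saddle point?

The Hessian of g is constant: H = [[-2, 6], [6, 0]].
det(H) = (-2)·0 − 6² = -36.
Since det(H) < 0, H is indefinite and the critical point is a saddle point.

saddle point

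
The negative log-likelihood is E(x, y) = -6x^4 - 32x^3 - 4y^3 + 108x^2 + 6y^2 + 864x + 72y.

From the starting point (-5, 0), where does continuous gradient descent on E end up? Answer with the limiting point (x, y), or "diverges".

E is separable, so gradient descent decouples: x follows -∂E/∂x, y follows -∂E/∂y.
∂E/∂x = -24(x - 3)(x + 3)(x + 4); at x=-5 this is 384, so x decreases.
∂E/∂y = -12(y - 3)(y + 2); at y=0 this is 72, so y decreases.
The x-coordinate has no critical point in that direction and runs off to infinity.

diverges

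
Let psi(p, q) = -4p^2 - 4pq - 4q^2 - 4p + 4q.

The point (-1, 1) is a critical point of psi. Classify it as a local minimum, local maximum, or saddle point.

The Hessian of psi is constant: H = [[-8, -4], [-4, -8]].
det(H) = (-8)·(-8) − (-4)² = 48.
det(H) > 0 and tr(H) = -16 < 0, so H is negative definite and the point is a local maximum.

local maximum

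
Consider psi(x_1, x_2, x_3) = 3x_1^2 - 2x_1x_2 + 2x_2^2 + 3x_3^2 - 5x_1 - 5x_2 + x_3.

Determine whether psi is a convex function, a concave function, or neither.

psi is quadratic, so its Hessian is the constant matrix H = [[6, -2, 0], [-2, 4, 0], [0, 0, 6]].
Leading principal minors: 6, 20, 120.
All positive ⇒ H ≻ 0 ⇒ convex.

convex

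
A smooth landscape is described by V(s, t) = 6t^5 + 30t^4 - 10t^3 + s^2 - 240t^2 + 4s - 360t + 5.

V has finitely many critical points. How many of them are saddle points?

2

V separates as a function of s plus a function of t, so ∇V=0 decouples.
∂V/∂s = 2(s + 2) = 0 at s ∈ {-2}; ∂V/∂t = 30(t - 2)(t + 1)(t + 2)(t + 3) = 0 at t ∈ {-3, -2, -1, 2}.
The Hessian is diagonal: diag(V_ss, V_tt). Second derivatives: V_ss(-2)=2; V_tt(-3)=-300, V_tt(-2)=120, V_tt(-1)=-180, V_tt(2)=1800.
Saddle points occur where the two diagonal entries have opposite signs: (-2, -3), (-2, -1). Count: 2.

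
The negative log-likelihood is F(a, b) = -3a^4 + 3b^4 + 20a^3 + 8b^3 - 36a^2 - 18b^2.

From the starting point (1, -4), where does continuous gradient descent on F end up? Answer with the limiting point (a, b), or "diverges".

(2, -3)

F is separable, so gradient descent decouples: a follows -∂F/∂a, b follows -∂F/∂b.
∂F/∂a = -12a(a - 3)(a - 2); at a=1 this is -24, so a increases.
∂F/∂b = 12b(b - 1)(b + 3); at b=-4 this is -240, so b increases.
a converges to its nearest critical value 2 (a local min of the a-part); b converges to -3. The iterate converges to (2, -3).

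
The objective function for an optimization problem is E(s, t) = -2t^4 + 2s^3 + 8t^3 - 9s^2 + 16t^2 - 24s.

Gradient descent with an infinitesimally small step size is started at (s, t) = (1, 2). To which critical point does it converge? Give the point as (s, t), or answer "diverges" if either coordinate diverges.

E is separable, so gradient descent decouples: s follows -∂E/∂s, t follows -∂E/∂t.
∂E/∂s = 6(s - 4)(s + 1); at s=1 this is -36, so s increases.
∂E/∂t = -8t(t - 4)(t + 1); at t=2 this is 96, so t decreases.
s converges to its nearest critical value 4 (a local min of the s-part); t converges to 0. The iterate converges to (4, 0).

(4, 0)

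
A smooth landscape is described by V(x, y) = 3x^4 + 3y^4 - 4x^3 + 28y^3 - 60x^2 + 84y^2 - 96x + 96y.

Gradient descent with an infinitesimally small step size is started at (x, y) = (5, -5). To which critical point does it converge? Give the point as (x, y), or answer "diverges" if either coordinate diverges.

V is separable, so gradient descent decouples: x follows -∂V/∂x, y follows -∂V/∂y.
∂V/∂x = 12(x - 4)(x + 1)(x + 2); at x=5 this is 504, so x decreases.
∂V/∂y = 12(y + 1)(y + 2)(y + 4); at y=-5 this is -144, so y increases.
x converges to its nearest critical value 4 (a local min of the x-part); y converges to -4. The iterate converges to (4, -4).

(4, -4)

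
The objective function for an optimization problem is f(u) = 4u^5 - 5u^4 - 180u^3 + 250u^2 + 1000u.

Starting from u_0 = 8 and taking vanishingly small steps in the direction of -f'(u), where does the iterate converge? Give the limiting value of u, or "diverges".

f'(u) = 20(u - 5)(u - 2)(u + 1)(u + 5), so f'(8) = 42120.
Gradient descent moves in the -f' direction, i.e. u is decreasing.
The nearest critical point in that direction is u = 5, where f'' = 3600 > 0 (a local minimum). The iterate converges there.

5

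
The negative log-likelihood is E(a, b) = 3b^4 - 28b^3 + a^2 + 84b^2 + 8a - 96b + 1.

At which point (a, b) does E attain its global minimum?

E(a,b) separates as P(a) + Q(b) + 1, so its minimum is min P + min Q + 1.
P'(a) = 2a + 8 vanishes at a ∈ {-4}; Q'(b) = 12(b - 4)(b - 2)(b - 1) vanishes at b ∈ {1, 2, 4}.
Local minima of P (where P''>0): P(-4)=-16. Local minima of Q: Q(1)=-37, Q(4)=-64.
So the global minimum of E is P(-4) + Q(4) + 1 = -16 − 64 + 1 = -79, attained at (-4, 4).

(-4, 4)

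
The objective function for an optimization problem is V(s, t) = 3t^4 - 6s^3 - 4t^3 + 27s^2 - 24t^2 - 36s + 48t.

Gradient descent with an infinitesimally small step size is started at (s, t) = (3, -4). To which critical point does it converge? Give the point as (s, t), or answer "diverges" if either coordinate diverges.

diverges

V is separable, so gradient descent decouples: s follows -∂V/∂s, t follows -∂V/∂t.
∂V/∂s = -18(s - 2)(s - 1); at s=3 this is -36, so s increases.
∂V/∂t = 12(t - 2)(t - 1)(t + 2); at t=-4 this is -720, so t increases.
The s-coordinate has no critical point in that direction and runs off to infinity.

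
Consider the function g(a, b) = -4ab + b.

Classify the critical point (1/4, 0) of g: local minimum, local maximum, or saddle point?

saddle point

The Hessian of g is constant: H = [[0, -4], [-4, 0]].
det(H) = 0·0 − (-4)² = -16.
Since det(H) < 0, H is indefinite and the critical point is a saddle point.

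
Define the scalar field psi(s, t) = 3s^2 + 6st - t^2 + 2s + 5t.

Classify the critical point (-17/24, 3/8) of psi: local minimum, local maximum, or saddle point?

The Hessian of psi is constant: H = [[6, 6], [6, -2]].
det(H) = 6·(-2) − 6² = -48.
Since det(H) < 0, H is indefinite and the critical point is a saddle point.

saddle point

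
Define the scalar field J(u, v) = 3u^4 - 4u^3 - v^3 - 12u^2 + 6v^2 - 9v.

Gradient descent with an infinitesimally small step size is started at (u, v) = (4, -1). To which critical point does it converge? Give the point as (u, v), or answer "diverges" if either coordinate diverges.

J is separable, so gradient descent decouples: u follows -∂J/∂u, v follows -∂J/∂v.
∂J/∂u = 12u(u - 2)(u + 1); at u=4 this is 480, so u decreases.
∂J/∂v = -3(v - 3)(v - 1); at v=-1 this is -24, so v increases.
u converges to its nearest critical value 2 (a local min of the u-part); v converges to 1. The iterate converges to (2, 1).

(2, 1)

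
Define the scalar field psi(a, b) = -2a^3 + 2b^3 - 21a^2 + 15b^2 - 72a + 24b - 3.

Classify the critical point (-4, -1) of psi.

local minimum

The mixed partial ∂²psi/∂a∂b is 0, so the Hessian at any point is diag(psi_aa, psi_bb) = diag(-6(2a + 7), 6(2b + 5)).
At (-4, -1): H = diag(6, 18).
Both eigenvalues are positive, so H is positive definite: a local minimum.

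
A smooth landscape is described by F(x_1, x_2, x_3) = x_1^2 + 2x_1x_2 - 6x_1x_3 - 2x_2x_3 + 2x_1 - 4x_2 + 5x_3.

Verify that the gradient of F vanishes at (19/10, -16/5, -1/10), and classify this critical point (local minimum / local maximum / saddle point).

saddle point

∇F = (2x_1 + 2x_2 - 6x_3 + 2, 2x_1 - 2x_3 - 4, -6x_1 - 2x_2 + 5); substituting (19/10, -16/5, -1/10) gives ∇F = (0, 0, 0), so (19/10, -16/5, -1/10) is indeed a critical point.
The Hessian is constant: H = [[2, 2, -6], [2, 0, -2], [-6, -2, 0]].
Leading principal minors: Δ₁ = 2, Δ₂ = -4, Δ₃ = 40.
The minors fit neither the all-positive nor the alternating-sign pattern, so H is indefinite: a saddle point.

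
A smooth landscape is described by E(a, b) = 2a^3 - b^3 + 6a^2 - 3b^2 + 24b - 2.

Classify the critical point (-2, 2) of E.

local maximum

The mixed partial ∂²E/∂a∂b is 0, so the Hessian at any point is diag(E_aa, E_bb) = diag(12(a + 1), -6(b + 1)).
At (-2, 2): H = diag(-12, -18).
Both eigenvalues are negative, so H is negative definite: a local maximum.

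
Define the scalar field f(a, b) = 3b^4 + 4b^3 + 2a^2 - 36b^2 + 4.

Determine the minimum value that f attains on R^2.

f(a,b) separates as P(a) + Q(b) + 4, so its minimum is min P + min Q + 4.
P'(a) = 4a vanishes at a ∈ {0}; Q'(b) = 12b(b - 2)(b + 3) vanishes at b ∈ {-3, 0, 2}.
Local minima of P (where P''>0): P(0)=0. Local minima of Q: Q(-3)=-189, Q(2)=-64.
So the global minimum of f is P(0) + Q(-3) + 4 = 0 − 189 + 4 = -185, attained at (0, -3).

-185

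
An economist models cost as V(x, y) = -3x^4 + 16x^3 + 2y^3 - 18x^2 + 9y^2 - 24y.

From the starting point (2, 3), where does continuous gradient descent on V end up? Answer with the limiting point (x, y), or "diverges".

(1, 1)

V is separable, so gradient descent decouples: x follows -∂V/∂x, y follows -∂V/∂y.
∂V/∂x = -12x(x - 3)(x - 1); at x=2 this is 24, so x decreases.
∂V/∂y = 6(y - 1)(y + 4); at y=3 this is 84, so y decreases.
x converges to its nearest critical value 1 (a local min of the x-part); y converges to 1. The iterate converges to (1, 1).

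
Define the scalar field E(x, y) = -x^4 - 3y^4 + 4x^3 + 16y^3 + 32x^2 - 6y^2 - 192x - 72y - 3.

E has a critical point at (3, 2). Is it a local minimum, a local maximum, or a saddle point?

local minimum

The mixed partial ∂²E/∂x∂y is 0, so the Hessian at any point is diag(E_xx, E_yy) = diag(4(-3x^2 + 6x + 16), 12(-3y^2 + 8y - 1)).
At (3, 2): H = diag(28, 36).
Both eigenvalues are positive, so H is positive definite: a local minimum.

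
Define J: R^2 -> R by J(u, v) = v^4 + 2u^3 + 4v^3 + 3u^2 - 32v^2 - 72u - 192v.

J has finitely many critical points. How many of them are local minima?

J separates as a function of u plus a function of v, so ∇J=0 decouples.
∂J/∂u = 6(u - 3)(u + 4) = 0 at u ∈ {-4, 3}; ∂J/∂v = 4(v - 4)(v + 3)(v + 4) = 0 at v ∈ {-4, -3, 4}.
The Hessian is diagonal: diag(J_uu, J_vv). Second derivatives: J_uu(-4)=-42, J_uu(3)=42; J_vv(-4)=32, J_vv(-3)=-28, J_vv(4)=224.
Local minima occur where both diagonal entries positive: (3, -4), (3, 4). Count: 2.

2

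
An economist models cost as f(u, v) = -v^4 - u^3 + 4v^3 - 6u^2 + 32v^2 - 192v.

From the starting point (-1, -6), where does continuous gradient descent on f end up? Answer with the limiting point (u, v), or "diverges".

f is separable, so gradient descent decouples: u follows -∂f/∂u, v follows -∂f/∂v.
∂f/∂u = -3u(u + 4); at u=-1 this is 9, so u decreases.
∂f/∂v = -4(v - 4)(v - 3)(v + 4); at v=-6 this is 720, so v decreases.
The v-coordinate has no critical point in that direction and runs off to infinity.

diverges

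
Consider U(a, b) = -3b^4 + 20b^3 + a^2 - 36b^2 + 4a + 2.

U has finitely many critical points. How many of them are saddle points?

2

U separates as a function of a plus a function of b, so ∇U=0 decouples.
∂U/∂a = 2(a + 2) = 0 at a ∈ {-2}; ∂U/∂b = -12b(b - 3)(b - 2) = 0 at b ∈ {0, 2, 3}.
The Hessian is diagonal: diag(U_aa, U_bb). Second derivatives: U_aa(-2)=2; U_bb(0)=-72, U_bb(2)=24, U_bb(3)=-36.
Saddle points occur where the two diagonal entries have opposite signs: (-2, 0), (-2, 3). Count: 2.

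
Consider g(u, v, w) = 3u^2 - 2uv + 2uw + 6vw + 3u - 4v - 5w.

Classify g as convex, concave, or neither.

neither

g is quadratic, so its Hessian is the constant matrix H = [[6, -2, 2], [-2, 0, 6], [2, 6, 0]].
Leading principal minors: 6, -4, -264.
Neither pattern holds ⇒ H is indefinite ⇒ neither convex nor concave.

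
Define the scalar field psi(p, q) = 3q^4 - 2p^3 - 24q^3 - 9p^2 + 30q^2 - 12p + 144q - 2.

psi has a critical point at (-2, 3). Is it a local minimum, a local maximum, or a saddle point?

The mixed partial ∂²psi/∂p∂q is 0, so the Hessian at any point is diag(psi_pp, psi_qq) = diag(-6(2p + 3), 12(3q^2 - 12q + 5)).
At (-2, 3): H = diag(6, -48).
The eigenvalues have opposite signs, so H is indefinite: a saddle point.

saddle point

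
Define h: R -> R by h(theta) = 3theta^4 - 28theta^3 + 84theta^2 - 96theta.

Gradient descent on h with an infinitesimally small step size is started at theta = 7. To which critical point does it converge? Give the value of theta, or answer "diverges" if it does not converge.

h'(theta) = 12(theta - 4)(theta - 2)(theta - 1), so h'(7) = 1080.
Gradient descent moves in the -h' direction, i.e. theta is decreasing.
The nearest critical point in that direction is theta = 4, where h'' = 72 > 0 (a local minimum). The iterate converges there.

4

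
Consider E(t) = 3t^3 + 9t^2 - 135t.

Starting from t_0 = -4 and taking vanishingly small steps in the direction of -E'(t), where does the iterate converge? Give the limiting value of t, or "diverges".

3

E'(t) = 9(t - 3)(t + 5), so E'(-4) = -63.
Gradient descent moves in the -E' direction, i.e. t is increasing.
The nearest critical point in that direction is t = 3, where E'' = 72 > 0 (a local minimum). The iterate converges there.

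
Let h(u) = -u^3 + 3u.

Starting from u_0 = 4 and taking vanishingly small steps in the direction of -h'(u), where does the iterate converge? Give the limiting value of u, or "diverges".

h'(u) = -3(u - 1)(u + 1), so h'(4) = -45.
Gradient descent moves in the -h' direction, i.e. u is increasing.
There is no critical point above u=4, and h' keeps the same sign, so the iterate runs off to +∞.

diverges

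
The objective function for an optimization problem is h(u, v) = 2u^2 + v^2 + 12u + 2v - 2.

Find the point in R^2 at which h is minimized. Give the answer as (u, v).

(-3, -1)

h(u,v) separates as P(u) + Q(v) − 2, so its minimum is min P + min Q − 2.
P'(u) = 4u + 12 vanishes at u ∈ {-3}; Q'(v) = 2v + 2 vanishes at v ∈ {-1}.
Local minima of P (where P''>0): P(-3)=-18. Local minima of Q: Q(-1)=-1.
So the global minimum of h is P(-3) + Q(-1) − 2 = -18 − 1 − 2 = -21, attained at (-3, -1).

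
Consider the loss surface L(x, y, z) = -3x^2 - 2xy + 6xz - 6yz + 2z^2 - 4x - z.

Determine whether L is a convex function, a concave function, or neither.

L is quadratic, so its Hessian is the constant matrix H = [[-6, -2, 6], [-2, 0, -6], [6, -6, 4]].
Leading principal minors: -6, -4, 344.
Neither pattern holds ⇒ H is indefinite ⇒ neither convex nor concave.

neither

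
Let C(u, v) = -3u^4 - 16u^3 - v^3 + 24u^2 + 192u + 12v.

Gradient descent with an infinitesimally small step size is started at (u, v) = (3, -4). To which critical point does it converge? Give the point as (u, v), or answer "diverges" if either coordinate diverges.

C is separable, so gradient descent decouples: u follows -∂C/∂u, v follows -∂C/∂v.
∂C/∂u = -12(u - 2)(u + 2)(u + 4); at u=3 this is -420, so u increases.
∂C/∂v = -3(v - 2)(v + 2); at v=-4 this is -36, so v increases.
The u-coordinate has no critical point in that direction and runs off to infinity.

diverges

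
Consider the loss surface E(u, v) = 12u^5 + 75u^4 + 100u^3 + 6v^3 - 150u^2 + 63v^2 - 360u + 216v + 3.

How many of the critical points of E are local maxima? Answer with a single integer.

E separates as a function of u plus a function of v, so ∇E=0 decouples.
∂E/∂u = 60(u - 1)(u + 1)(u + 2)(u + 3) = 0 at u ∈ {-3, -2, -1, 1}; ∂E/∂v = 18(v + 3)(v + 4) = 0 at v ∈ {-4, -3}.
The Hessian is diagonal: diag(E_uu, E_vv). Second derivatives: E_uu(-3)=-480, E_uu(-2)=180, E_uu(-1)=-240, E_uu(1)=1440; E_vv(-4)=-18, E_vv(-3)=18.
Local maxima occur where both diagonal entries negative: (-3, -4), (-1, -4). Count: 2.

2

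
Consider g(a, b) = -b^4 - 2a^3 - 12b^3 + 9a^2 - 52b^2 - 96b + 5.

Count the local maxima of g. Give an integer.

g separates as a function of a plus a function of b, so ∇g=0 decouples.
∂g/∂a = -6a(a - 3) = 0 at a ∈ {0, 3}; ∂g/∂b = -4(b + 2)(b + 3)(b + 4) = 0 at b ∈ {-4, -3, -2}.
The Hessian is diagonal: diag(g_aa, g_bb). Second derivatives: g_aa(0)=18, g_aa(3)=-18; g_bb(-4)=-8, g_bb(-3)=4, g_bb(-2)=-8.
Local maxima occur where both diagonal entries negative: (3, -4), (3, -2). Count: 2.

2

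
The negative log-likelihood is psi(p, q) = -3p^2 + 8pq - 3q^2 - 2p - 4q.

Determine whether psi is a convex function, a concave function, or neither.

psi is quadratic, so its Hessian is the constant matrix H = [[-6, 8], [8, -6]].
det(H) = -28, tr(H) = -12.
det(H) < 0, so H is indefinite: neither convex nor concave.

neither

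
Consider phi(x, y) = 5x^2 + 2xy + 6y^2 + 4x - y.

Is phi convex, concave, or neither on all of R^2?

convex

phi is quadratic, so its Hessian is the constant matrix H = [[10, 2], [2, 12]].
det(H) = 116, tr(H) = 22.
det(H) > 0 and tr(H) > 0, so H is positive definite everywhere: convex.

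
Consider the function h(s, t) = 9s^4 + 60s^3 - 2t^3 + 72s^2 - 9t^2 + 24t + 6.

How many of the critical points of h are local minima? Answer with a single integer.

h separates as a function of s plus a function of t, so ∇h=0 decouples.
∂h/∂s = 36s(s + 1)(s + 4) = 0 at s ∈ {-4, -1, 0}; ∂h/∂t = -6(t - 1)(t + 4) = 0 at t ∈ {-4, 1}.
The Hessian is diagonal: diag(h_ss, h_tt). Second derivatives: h_ss(-4)=432, h_ss(-1)=-108, h_ss(0)=144; h_tt(-4)=30, h_tt(1)=-30.
Local minima occur where both diagonal entries positive: (-4, -4), (0, -4). Count: 2.

2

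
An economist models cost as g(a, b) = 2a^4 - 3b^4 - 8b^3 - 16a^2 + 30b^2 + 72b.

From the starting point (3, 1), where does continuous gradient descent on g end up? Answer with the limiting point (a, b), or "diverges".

g is separable, so gradient descent decouples: a follows -∂g/∂a, b follows -∂g/∂b.
∂g/∂a = 8a(a - 2)(a + 2); at a=3 this is 120, so a decreases.
∂g/∂b = -12(b - 2)(b + 1)(b + 3); at b=1 this is 96, so b decreases.
a converges to its nearest critical value 2 (a local min of the a-part); b converges to -1. The iterate converges to (2, -1).

(2, -1)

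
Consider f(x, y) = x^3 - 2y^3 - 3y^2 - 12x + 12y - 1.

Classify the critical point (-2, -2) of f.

saddle point

The mixed partial ∂²f/∂x∂y is 0, so the Hessian at any point is diag(f_xx, f_yy) = diag(6x, -6(2y + 1)).
At (-2, -2): H = diag(-12, 18).
The eigenvalues have opposite signs, so H is indefinite: a saddle point.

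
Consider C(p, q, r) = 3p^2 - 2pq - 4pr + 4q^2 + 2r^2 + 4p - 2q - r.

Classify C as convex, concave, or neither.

C is quadratic, so its Hessian is the constant matrix H = [[6, -2, -4], [-2, 8, 0], [-4, 0, 4]].
Leading principal minors: 6, 44, 48.
All positive ⇒ H ≻ 0 ⇒ convex.

convex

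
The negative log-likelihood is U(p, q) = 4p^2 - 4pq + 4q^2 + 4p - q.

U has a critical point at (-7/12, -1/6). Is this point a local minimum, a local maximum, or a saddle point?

local minimum

The Hessian of U is constant: H = [[8, -4], [-4, 8]].
det(H) = 8·8 − (-4)² = 48.
det(H) > 0 and tr(H) = 16 > 0, so H is positive definite and the point is a local minimum.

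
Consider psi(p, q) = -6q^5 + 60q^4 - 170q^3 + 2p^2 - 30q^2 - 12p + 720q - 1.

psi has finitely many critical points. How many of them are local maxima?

0

psi separates as a function of p plus a function of q, so ∇psi=0 decouples.
∂psi/∂p = 4(p - 3) = 0 at p ∈ {3}; ∂psi/∂q = -30(q - 4)(q - 3)(q - 2)(q + 1) = 0 at q ∈ {-1, 2, 3, 4}.
The Hessian is diagonal: diag(psi_pp, psi_qq). Second derivatives: psi_pp(3)=4; psi_qq(-1)=1800, psi_qq(2)=-180, psi_qq(3)=120, psi_qq(4)=-300.
Local maxima occur where both diagonal entries negative: none. Count: 0.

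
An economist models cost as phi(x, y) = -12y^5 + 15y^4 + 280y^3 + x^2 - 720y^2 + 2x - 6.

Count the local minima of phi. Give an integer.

2

phi separates as a function of x plus a function of y, so ∇phi=0 decouples.
∂phi/∂x = 2(x + 1) = 0 at x ∈ {-1}; ∂phi/∂y = -60y(y - 3)(y - 2)(y + 4) = 0 at y ∈ {-4, 0, 2, 3}.
The Hessian is diagonal: diag(phi_xx, phi_yy). Second derivatives: phi_xx(-1)=2; phi_yy(-4)=10080, phi_yy(0)=-1440, phi_yy(2)=720, phi_yy(3)=-1260.
Local minima occur where both diagonal entries positive: (-1, -4), (-1, 2). Count: 2.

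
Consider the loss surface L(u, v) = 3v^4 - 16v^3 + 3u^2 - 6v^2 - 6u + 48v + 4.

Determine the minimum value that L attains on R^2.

L(u,v) separates as P(u) + Q(v) + 4, so its minimum is min P + min Q + 4.
P'(u) = 6u - 6 vanishes at u ∈ {1}; Q'(v) = 12(v - 4)(v - 1)(v + 1) vanishes at v ∈ {-1, 1, 4}.
Local minima of P (where P''>0): P(1)=-3. Local minima of Q: Q(-1)=-35, Q(4)=-160.
So the global minimum of L is P(1) + Q(4) + 4 = -3 − 160 + 4 = -159, attained at (1, 4).

-159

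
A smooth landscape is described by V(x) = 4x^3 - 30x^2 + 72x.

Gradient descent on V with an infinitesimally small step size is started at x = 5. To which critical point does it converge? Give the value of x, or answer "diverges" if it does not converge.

V'(x) = 12(x - 3)(x - 2), so V'(5) = 72.
Gradient descent moves in the -V' direction, i.e. x is decreasing.
The nearest critical point in that direction is x = 3, where V'' = 12 > 0 (a local minimum). The iterate converges there.

3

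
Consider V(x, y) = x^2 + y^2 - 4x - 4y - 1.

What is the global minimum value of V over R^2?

-9

V(x,y) separates as P(x) + Q(y) − 1, so its minimum is min P + min Q − 1.
P'(x) = 2x - 4 vanishes at x ∈ {2}; Q'(y) = 2y - 4 vanishes at y ∈ {2}.
Local minima of P (where P''>0): P(2)=-4. Local minima of Q: Q(2)=-4.
So the global minimum of V is P(2) + Q(2) − 1 = -4 − 4 − 1 = -9, attained at (2, 2).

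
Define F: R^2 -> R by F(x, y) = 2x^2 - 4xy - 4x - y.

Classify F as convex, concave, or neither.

F is quadratic, so its Hessian is the constant matrix H = [[4, -4], [-4, 0]].
det(H) = -16, tr(H) = 4.
det(H) < 0, so H is indefinite: neither convex nor concave.

neither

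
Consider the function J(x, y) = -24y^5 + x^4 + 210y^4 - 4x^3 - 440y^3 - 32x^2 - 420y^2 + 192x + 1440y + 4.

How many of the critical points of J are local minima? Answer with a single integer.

J separates as a function of x plus a function of y, so ∇J=0 decouples.
∂J/∂x = 4(x - 4)(x - 3)(x + 4) = 0 at x ∈ {-4, 3, 4}; ∂J/∂y = -120(y - 4)(y - 3)(y - 1)(y + 1) = 0 at y ∈ {-1, 1, 3, 4}.
The Hessian is diagonal: diag(J_xx, J_yy). Second derivatives: J_xx(-4)=224, J_xx(3)=-28, J_xx(4)=32; J_yy(-1)=4800, J_yy(1)=-1440, J_yy(3)=960, J_yy(4)=-1800.
Local minima occur where both diagonal entries positive: (-4, -1), (-4, 3), (4, -1), (4, 3). Count: 4.

4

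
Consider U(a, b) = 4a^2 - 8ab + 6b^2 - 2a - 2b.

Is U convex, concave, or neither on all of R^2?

convex

U is quadratic, so its Hessian is the constant matrix H = [[8, -8], [-8, 12]].
det(H) = 32, tr(H) = 20.
det(H) > 0 and tr(H) > 0, so H is positive definite everywhere: convex.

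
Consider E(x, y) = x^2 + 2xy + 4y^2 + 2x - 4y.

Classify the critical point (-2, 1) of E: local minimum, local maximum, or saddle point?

local minimum

The Hessian of E is constant: H = [[2, 2], [2, 8]].
det(H) = 2·8 − 2² = 12.
det(H) > 0 and tr(H) = 10 > 0, so H is positive definite and the point is a local minimum.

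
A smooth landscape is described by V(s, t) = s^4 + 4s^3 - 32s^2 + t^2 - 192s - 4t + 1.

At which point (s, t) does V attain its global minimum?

(4, 2)

V(s,t) separates as P(s) + Q(t) + 1, so its minimum is min P + min Q + 1.
P'(s) = 4(s - 4)(s + 3)(s + 4) vanishes at s ∈ {-4, -3, 4}; Q'(t) = 2(t - 2) vanishes at t ∈ {2}.
Local minima of P (where P''>0): P(-4)=256, P(4)=-768. Local minima of Q: Q(2)=-4.
So the global minimum of V is P(4) + Q(2) + 1 = -768 − 4 + 1 = -771, attained at (4, 2).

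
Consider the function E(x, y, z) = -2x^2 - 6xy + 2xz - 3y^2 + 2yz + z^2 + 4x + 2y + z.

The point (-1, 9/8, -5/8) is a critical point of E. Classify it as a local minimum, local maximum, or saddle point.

saddle point

The Hessian is constant: H = [[-4, -6, 2], [-6, -6, 2], [2, 2, 2]].
Leading principal minors: Δ₁ = -4, Δ₂ = -12, Δ₃ = -32.
The minors fit neither the all-positive nor the alternating-sign pattern, so H is indefinite: a saddle point.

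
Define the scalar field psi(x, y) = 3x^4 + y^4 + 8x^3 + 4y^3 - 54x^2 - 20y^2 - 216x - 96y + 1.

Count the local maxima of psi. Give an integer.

1

psi separates as a function of x plus a function of y, so ∇psi=0 decouples.
∂psi/∂x = 12(x - 3)(x + 2)(x + 3) = 0 at x ∈ {-3, -2, 3}; ∂psi/∂y = 4(y - 3)(y + 2)(y + 4) = 0 at y ∈ {-4, -2, 3}.
The Hessian is diagonal: diag(psi_xx, psi_yy). Second derivatives: psi_xx(-3)=72, psi_xx(-2)=-60, psi_xx(3)=360; psi_yy(-4)=56, psi_yy(-2)=-40, psi_yy(3)=140.
Local maxima occur where both diagonal entries negative: (-2, -2). Count: 1.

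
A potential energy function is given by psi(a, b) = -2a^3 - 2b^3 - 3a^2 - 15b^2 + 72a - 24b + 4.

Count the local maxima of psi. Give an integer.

psi separates as a function of a plus a function of b, so ∇psi=0 decouples.
∂psi/∂a = -6(a - 3)(a + 4) = 0 at a ∈ {-4, 3}; ∂psi/∂b = -6(b + 1)(b + 4) = 0 at b ∈ {-4, -1}.
The Hessian is diagonal: diag(psi_aa, psi_bb). Second derivatives: psi_aa(-4)=42, psi_aa(3)=-42; psi_bb(-4)=18, psi_bb(-1)=-18.
Local maxima occur where both diagonal entries negative: (3, -1). Count: 1.

1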